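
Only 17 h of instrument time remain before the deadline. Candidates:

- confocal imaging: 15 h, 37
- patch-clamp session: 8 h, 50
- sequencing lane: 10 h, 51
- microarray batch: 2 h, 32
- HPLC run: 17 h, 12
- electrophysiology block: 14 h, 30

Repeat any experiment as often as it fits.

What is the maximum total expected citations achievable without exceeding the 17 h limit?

256

Taking 8×microarray batch: 16 h used, 256 in expected citations.
No other feasible combination exceeds 256.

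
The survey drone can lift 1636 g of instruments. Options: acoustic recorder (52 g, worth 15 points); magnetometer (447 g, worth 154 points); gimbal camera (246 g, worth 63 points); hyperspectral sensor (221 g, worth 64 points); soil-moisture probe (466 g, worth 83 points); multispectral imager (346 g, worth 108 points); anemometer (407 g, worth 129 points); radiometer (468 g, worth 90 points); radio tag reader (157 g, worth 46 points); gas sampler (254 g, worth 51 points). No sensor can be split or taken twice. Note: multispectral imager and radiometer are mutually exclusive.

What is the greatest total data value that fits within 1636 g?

By data value per g: magnetometer 0.34, anemometer 0.32, multispectral imager 0.31 lead.
Acoustic recorder + magnetometer + hyperspectral sensor + multispectral imager + anemometer + radio tag reader uses 1630 of the 1636 g and totals 516.

516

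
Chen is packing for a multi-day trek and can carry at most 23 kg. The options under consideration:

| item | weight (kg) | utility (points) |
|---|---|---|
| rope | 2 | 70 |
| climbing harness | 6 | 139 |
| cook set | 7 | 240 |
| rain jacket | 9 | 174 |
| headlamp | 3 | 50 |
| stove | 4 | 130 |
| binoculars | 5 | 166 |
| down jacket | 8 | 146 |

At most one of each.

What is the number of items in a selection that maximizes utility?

4

Best achievable utility is 675.
climbing harness + cook set + stove + binoculars hits 675 at 22 kg.
Every optimal selection uses 4 items.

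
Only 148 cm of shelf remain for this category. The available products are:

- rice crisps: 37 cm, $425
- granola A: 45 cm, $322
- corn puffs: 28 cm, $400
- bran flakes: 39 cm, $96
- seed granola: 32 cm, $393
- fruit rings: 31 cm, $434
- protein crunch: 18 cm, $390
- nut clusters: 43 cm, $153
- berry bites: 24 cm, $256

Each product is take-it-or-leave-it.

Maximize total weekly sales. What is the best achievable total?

2042

Taking rice crisps + corn puffs + seed granola + fruit rings + protein crunch: 146 cm used, 2042 in weekly sales.
Nothing else within 148 cm beats 2042.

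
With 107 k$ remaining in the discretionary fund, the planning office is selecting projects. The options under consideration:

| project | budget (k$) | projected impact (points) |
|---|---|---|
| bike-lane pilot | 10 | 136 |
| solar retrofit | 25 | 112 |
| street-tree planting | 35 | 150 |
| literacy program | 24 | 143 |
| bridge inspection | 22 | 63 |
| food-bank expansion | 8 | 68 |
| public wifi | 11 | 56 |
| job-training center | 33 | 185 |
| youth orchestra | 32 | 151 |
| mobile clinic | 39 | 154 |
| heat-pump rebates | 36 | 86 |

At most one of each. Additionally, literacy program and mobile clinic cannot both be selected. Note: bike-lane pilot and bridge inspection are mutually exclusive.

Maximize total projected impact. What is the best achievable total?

683

Filling by ratio: bike-lane pilot + literacy program + food-bank expansion + public wifi + job-training center for 588, with 21 k$ left unused.
The 11 k$ tied up in public wifi is better spent on youth orchestra — total rises to 683 (107 k$).
Runner-up bike-lane pilot + solar retrofit + literacy program + food-bank expansion + job-training center tops out at 644.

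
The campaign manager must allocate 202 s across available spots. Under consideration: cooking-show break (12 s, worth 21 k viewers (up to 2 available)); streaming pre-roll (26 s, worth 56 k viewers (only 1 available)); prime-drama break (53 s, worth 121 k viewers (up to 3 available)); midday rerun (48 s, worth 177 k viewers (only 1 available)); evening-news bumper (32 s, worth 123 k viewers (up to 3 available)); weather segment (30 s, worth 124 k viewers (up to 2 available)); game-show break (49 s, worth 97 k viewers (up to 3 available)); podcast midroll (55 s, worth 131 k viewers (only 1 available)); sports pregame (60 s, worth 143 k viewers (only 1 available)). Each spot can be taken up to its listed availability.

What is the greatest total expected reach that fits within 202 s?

Ranking by ratio (expected reach/s): weather segment 4.13, evening-news bumper 3.84, midday rerun 3.69, sports pregame 2.38.
Filling by ratio: cooking-show break + streaming pre-roll + 3×evening-news bumper + 2×weather segment for 694, with 8 s left unused.
Dropping cooking-show break and evening-news bumper frees 44 s; slotting in midday rerun (48 s) lifts the total to 727 at 198 s.
Nothing else within 202 s beats 727.

727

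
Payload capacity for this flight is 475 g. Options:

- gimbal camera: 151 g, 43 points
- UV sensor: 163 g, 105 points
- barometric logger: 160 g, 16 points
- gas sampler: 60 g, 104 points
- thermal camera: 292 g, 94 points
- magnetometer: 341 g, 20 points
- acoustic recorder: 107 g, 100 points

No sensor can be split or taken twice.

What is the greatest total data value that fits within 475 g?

By data value per g: gas sampler 1.73, acoustic recorder 0.93, UV sensor 0.64 lead.
Taking UV sensor + gas sampler + acoustic recorder: 330 g used, 309 in data value.

309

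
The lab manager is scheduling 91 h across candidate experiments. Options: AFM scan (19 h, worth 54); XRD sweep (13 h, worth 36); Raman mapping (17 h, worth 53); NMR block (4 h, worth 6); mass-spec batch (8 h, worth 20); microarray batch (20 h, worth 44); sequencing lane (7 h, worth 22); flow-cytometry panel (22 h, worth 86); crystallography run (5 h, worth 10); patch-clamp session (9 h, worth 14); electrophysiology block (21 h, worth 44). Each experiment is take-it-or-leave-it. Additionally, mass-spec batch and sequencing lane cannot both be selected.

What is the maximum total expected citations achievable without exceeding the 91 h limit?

Taking AFM scan + XRD sweep + Raman mapping + microarray batch + flow-cytometry panel: 91 h used, 273 in expected citations.

273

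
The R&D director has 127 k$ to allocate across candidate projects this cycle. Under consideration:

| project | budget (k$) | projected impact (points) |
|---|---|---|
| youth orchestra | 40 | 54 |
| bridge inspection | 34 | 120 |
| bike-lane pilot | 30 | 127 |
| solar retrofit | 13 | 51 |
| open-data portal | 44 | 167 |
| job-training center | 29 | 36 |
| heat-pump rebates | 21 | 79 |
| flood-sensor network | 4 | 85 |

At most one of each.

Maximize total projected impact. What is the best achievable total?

550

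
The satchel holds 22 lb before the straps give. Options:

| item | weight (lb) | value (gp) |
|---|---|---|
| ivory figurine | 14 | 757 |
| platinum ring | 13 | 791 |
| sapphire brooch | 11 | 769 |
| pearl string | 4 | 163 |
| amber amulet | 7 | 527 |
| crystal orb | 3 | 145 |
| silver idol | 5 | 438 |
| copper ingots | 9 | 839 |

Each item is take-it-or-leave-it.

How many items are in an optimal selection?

3

Best achievable value is 1804.
amber amulet + silver idol + copper ingots hits 1804 at 21 lb.
All optima have 3 items.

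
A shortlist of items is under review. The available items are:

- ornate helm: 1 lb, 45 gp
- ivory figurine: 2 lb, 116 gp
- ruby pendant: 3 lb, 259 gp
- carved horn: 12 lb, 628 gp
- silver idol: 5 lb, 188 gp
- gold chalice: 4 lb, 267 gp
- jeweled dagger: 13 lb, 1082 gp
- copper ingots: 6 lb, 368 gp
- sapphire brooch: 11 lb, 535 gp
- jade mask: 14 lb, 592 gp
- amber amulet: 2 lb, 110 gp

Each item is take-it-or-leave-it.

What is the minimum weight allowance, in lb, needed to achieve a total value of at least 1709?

Look for the lowest-weight combination reaching 1709.
ivory figurine + ruby pendant + gold chalice + jeweled dagger: 1724 value at 22 lb.
No combination under 22 lb hits 1709.

22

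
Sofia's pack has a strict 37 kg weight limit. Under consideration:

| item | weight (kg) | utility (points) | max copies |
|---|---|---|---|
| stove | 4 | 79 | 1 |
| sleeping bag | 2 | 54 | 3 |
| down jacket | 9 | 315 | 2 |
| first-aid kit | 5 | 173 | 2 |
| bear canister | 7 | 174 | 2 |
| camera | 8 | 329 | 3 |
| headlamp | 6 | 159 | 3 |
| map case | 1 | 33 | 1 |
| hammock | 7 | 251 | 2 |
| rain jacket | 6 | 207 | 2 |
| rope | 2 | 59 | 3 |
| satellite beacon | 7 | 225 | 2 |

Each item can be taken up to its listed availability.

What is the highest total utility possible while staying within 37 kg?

Greedy by ratio would take first-aid kit + 3×camera + map case + hammock: 37 kg used, total 1444.
Replace first-aid kit and map case with rain jacket: the trade gains 1 net, giving 1445 at 37 kg.
Nothing else within 37 kg beats 1445.

1445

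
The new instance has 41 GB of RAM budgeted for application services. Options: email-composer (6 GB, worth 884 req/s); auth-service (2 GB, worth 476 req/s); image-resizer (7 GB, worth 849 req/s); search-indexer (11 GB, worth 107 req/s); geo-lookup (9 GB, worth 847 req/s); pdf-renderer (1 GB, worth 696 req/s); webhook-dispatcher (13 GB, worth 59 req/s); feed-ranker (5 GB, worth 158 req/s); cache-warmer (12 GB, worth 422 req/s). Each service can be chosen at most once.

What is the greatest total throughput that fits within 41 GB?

4174

Taking email-composer + auth-service + image-resizer + geo-lookup + pdf-renderer + cache-warmer: 37 GB used, 4174 in throughput.
Nothing else within 41 GB beats 4174.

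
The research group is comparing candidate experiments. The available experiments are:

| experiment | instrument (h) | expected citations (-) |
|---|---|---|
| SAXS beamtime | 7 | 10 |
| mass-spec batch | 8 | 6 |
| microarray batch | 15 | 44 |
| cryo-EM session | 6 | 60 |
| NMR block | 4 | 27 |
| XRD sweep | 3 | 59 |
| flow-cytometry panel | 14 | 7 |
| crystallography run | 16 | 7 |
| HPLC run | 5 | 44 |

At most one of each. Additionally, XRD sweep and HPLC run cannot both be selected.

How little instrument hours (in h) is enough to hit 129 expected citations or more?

Look for the lowest-instrument combination reaching 129.
cryo-EM session + NMR block + XRD sweep reaches 146 using 13 h.
Any bundle with less than 13 h falls short of 129.

13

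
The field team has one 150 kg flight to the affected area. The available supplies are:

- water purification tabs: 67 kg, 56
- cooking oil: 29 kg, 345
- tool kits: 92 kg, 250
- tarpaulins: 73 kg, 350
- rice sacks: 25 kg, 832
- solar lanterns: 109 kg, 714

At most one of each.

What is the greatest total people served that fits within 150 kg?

1546

Taking the top-ratio supplies first gives cooking oil + tarpaulins + rice sacks for 1527 (127 kg).
Replace cooking oil and tarpaulins with solar lanterns: the trade gains 19 net, giving 1546 at 134 kg.
Runner-up cooking oil + tarpaulins + rice sacks tops out at 1527.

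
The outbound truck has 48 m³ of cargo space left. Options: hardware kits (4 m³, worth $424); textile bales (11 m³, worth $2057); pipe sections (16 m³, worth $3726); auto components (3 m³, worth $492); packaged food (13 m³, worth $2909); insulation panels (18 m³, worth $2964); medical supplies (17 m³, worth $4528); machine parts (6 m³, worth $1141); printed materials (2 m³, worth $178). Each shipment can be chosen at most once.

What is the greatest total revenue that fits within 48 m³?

Pipe sections + packaged food + medical supplies + printed materials uses 48 of the 48 m³ and totals 11341.
That's the maximum — no swap from here does better than 11341.

11341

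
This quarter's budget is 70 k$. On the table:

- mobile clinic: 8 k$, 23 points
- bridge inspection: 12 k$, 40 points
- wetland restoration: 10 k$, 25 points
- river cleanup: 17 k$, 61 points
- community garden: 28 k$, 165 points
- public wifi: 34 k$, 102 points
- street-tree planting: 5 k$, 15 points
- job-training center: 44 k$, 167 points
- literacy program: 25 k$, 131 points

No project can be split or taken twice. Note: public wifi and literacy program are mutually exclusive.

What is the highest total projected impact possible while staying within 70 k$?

Density check — community garden 5.89, literacy program 5.24, job-training center 3.80 are the best per k$.
River cleanup + community garden + literacy program uses 70 of the 70 k$ and totals 357.

357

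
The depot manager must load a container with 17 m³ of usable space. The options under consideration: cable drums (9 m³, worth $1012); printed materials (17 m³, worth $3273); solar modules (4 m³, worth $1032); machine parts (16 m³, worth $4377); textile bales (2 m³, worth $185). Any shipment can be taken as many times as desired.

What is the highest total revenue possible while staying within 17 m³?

4377

Machine parts uses 16 of the 17 m³ and totals 4377.
Every other selection either busts 17 m³ or fails to beat 4377.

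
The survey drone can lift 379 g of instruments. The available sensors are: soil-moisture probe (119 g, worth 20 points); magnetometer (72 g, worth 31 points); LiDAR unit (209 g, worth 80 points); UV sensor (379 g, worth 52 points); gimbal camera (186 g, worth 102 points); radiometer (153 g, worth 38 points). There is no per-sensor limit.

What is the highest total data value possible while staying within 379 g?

204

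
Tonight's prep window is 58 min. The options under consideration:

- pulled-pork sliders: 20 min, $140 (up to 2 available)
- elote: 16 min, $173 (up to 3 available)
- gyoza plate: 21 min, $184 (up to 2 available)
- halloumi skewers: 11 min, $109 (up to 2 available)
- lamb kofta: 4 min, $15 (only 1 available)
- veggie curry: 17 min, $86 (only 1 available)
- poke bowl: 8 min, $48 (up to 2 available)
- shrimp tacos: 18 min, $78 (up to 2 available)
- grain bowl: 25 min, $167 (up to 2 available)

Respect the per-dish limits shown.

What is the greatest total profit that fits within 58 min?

579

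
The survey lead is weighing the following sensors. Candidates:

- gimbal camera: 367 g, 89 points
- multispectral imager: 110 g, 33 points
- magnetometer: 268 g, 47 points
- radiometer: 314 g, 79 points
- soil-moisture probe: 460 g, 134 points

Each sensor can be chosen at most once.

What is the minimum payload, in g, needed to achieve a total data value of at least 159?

Minimise g subject to total data value ≥ 159.
multispectral imager + soil-moisture probe reaches 167 using 570 g.
No combination under 570 g hits 159.

570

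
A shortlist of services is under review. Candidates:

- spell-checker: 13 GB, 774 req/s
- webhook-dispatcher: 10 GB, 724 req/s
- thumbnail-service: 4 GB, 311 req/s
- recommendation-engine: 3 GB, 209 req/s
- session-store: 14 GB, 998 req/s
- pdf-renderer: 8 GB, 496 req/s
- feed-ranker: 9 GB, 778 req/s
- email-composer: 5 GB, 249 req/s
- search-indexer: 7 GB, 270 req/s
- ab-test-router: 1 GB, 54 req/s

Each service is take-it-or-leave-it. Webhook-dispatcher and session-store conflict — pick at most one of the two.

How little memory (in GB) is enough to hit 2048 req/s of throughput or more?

27

Look for the lowest-memory combination reaching 2048.
Taking thumbnail-service + session-store + feed-ranker gives 2087 (≥ 2048) for 27 GB.
Any bundle with less than 27 GB falls short of 2048.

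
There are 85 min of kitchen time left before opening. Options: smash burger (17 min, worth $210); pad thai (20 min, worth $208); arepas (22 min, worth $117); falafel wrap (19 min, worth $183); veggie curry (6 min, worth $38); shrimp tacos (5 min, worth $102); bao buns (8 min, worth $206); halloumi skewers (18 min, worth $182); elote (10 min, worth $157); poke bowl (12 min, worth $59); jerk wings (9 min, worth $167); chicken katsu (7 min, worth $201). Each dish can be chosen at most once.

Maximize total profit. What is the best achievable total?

1289

Taking smash burger + pad thai + veggie curry + shrimp tacos + bao buns + elote + jerk wings + chicken katsu: 82 min used, 1289 in profit.
That's the maximum — no swap from here does better than 1289.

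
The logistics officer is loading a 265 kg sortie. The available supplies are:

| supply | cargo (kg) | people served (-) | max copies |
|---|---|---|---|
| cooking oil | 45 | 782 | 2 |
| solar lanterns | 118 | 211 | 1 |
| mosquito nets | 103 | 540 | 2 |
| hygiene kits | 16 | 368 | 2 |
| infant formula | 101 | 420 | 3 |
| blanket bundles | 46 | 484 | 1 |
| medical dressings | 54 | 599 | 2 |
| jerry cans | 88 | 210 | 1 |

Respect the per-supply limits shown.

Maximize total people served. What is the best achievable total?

Density check — hygiene kits 23.00, cooking oil 17.38, medical dressings 11.09 are the best per kg.
The ratio heuristic lands on 2×cooking oil + 2×hygiene kits + 2×medical dressings (3498) but leaves 35 kg idle.
Dropping hygiene kits frees 16 kg; slotting in blanket bundles (46 kg) lifts the total to 3614 at 260 kg.

3614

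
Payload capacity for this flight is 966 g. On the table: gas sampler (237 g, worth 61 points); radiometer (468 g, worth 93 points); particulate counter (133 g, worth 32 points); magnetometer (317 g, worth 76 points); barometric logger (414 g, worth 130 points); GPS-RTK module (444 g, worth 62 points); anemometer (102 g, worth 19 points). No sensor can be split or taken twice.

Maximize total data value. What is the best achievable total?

Filling by ratio: gas sampler + particulate counter + barometric logger + anemometer for 242, with 80 g left unused.
The 237 g tied up in gas sampler is better spent on magnetometer — total rises to 257 (966 g).
The closest alternative, gas sampler + particulate counter + barometric logger + anemometer, reaches only 242.

257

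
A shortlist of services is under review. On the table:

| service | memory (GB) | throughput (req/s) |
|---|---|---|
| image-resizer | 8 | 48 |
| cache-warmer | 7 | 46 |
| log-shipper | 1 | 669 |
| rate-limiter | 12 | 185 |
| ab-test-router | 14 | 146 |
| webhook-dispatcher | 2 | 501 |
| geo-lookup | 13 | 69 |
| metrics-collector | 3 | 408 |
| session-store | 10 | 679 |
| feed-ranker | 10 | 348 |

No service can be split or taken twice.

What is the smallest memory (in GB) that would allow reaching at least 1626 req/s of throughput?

Minimise GB subject to total throughput ≥ 1626.
Taking log-shipper + webhook-dispatcher + session-store gives 1849 (≥ 1626) for 13 GB.
No combination under 13 GB hits 1626.

13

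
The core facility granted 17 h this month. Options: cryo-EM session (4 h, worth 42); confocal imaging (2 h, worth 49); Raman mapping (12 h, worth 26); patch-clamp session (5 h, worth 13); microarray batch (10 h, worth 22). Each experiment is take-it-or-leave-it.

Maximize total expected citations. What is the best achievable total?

113

Greedy by ratio would take cryo-EM session + confocal imaging + patch-clamp session: 11 h used, total 104.
Dropping patch-clamp session frees 5 h; slotting in microarray batch (10 h) lifts the total to 113 at 16 h.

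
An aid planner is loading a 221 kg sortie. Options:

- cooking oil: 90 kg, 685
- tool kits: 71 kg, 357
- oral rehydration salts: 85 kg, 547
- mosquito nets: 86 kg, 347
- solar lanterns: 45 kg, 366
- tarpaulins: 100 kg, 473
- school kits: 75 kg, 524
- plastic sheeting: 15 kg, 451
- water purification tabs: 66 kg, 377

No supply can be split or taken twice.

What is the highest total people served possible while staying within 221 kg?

Ranking by ratio (people served/kg): plastic sheeting 30.07, solar lanterns 8.13, cooking oil 7.61, school kits 6.99.
A density-first pass picks cooking oil + solar lanterns + plastic sheeting + water purification tabs — 1879 at 216 kg.
Replace cooking oil and water purification tabs with oral rehydration salts + school kits: the trade gains 9 net, giving 1888 at 220 kg.

1888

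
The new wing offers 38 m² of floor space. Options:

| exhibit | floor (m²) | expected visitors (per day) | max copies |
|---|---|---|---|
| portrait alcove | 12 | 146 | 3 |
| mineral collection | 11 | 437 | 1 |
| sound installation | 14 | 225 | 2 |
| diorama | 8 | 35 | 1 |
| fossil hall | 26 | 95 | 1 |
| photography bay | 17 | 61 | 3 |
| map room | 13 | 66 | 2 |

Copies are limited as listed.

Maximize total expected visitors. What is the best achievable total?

808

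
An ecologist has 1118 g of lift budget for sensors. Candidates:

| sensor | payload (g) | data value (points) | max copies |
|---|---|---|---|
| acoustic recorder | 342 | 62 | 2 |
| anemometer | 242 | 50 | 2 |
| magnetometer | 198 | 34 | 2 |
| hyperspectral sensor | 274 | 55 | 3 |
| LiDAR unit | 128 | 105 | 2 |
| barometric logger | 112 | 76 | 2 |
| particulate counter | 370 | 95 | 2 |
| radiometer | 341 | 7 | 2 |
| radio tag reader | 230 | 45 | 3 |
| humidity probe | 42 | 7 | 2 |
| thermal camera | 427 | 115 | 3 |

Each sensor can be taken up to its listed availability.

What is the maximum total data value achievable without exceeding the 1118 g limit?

Magnetometer + 2×LiDAR unit + 2×barometric logger + thermal camera uses 1105 of the 1118 g and totals 511.
Every other selection either busts 1118 g or exceeds an availability limit or fails to beat 511.

511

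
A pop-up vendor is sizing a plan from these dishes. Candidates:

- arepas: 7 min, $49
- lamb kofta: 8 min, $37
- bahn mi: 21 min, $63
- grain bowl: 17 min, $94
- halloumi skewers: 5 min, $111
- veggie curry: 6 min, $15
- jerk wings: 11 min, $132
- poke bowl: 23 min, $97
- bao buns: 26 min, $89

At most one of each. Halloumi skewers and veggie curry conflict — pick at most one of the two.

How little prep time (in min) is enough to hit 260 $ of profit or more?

Need the lightest bundle worth ≥ 260.
Taking arepas + halloumi skewers + jerk wings gives 292 (≥ 260) for 23 min.
Any bundle with less than 23 min falls short of 260.

23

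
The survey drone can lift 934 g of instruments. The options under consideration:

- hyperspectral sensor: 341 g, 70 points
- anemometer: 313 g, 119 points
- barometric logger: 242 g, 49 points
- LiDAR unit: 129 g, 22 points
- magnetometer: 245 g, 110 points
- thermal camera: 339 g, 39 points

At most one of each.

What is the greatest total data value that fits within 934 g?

Density check — magnetometer 0.45, anemometer 0.38, hyperspectral sensor 0.21, barometric logger 0.20 are the best per g.
Filling by ratio: hyperspectral sensor + anemometer + magnetometer for 299, with 35 g left unused.
The 341 g tied up in hyperspectral sensor is better spent on barometric logger + LiDAR unit — total rises to 300 (929 g).

300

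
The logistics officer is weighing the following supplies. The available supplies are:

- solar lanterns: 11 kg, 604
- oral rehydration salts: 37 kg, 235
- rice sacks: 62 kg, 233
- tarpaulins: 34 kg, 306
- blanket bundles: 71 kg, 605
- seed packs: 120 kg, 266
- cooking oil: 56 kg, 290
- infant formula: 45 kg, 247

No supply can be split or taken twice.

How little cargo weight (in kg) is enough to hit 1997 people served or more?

198

Need the lightest bundle worth ≥ 1997.
Taking solar lanterns + oral rehydration salts + tarpaulins + blanket bundles + infant formula gives 1997 (≥ 1997) for 198 kg.
Any bundle with less than 198 kg falls short of 1997.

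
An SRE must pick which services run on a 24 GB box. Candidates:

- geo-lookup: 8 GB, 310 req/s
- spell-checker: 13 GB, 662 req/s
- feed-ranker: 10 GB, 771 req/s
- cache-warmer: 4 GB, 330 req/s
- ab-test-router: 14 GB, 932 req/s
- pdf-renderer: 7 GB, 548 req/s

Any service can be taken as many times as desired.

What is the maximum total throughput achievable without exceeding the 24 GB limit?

1980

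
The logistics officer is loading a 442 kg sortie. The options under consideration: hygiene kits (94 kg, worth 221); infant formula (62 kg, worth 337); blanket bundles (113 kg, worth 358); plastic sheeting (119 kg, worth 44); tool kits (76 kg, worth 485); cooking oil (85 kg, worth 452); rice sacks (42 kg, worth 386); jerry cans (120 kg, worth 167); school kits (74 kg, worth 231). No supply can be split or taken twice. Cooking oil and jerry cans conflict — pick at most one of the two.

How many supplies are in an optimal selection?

6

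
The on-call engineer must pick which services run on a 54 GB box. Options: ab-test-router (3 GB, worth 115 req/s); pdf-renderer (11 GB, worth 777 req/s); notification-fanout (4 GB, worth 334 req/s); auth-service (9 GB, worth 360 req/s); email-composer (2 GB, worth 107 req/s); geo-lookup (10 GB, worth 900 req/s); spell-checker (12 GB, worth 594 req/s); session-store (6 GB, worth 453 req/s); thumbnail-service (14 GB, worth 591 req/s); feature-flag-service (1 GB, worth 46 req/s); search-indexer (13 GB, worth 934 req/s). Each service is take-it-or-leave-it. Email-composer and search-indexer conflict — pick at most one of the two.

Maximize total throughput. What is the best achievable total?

Taking pdf-renderer + notification-fanout + auth-service + geo-lookup + session-store + feature-flag-service + search-indexer: 54 GB used, 3804 in throughput.

3804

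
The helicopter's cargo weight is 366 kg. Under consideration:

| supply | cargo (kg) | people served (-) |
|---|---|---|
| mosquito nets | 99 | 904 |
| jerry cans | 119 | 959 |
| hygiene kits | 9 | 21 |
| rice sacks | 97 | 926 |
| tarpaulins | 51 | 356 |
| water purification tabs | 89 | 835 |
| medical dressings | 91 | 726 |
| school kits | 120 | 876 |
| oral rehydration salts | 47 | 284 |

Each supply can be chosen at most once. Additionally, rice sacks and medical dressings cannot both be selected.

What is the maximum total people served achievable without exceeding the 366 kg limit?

3145

Density check — rice sacks 9.55, water purification tabs 9.38, mosquito nets 9.13 are the best per kg.
The ratio heuristic lands on mosquito nets + hygiene kits + rice sacks + tarpaulins + water purification tabs (3042) but leaves 21 kg idle.
Dropping hygiene kits and water purification tabs frees 98 kg; slotting in jerry cans (119 kg) lifts the total to 3145 at 366 kg.
Every other selection either busts 366 kg or breaks a pairing rule or fails to beat 3145.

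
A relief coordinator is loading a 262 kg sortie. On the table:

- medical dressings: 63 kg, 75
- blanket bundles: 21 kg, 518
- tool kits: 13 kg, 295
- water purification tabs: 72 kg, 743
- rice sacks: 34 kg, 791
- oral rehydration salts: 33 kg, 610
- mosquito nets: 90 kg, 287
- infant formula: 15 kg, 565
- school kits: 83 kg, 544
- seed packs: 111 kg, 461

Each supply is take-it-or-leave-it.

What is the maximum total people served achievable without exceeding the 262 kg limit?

3771

A density-first pass picks medical dressings + blanket bundles + tool kits + water purification tabs + rice sacks + oral rehydration salts + infant formula — 3597 at 251 kg.
Dropping medical dressings and tool kits frees 76 kg; slotting in school kits (83 kg) lifts the total to 3771 at 258 kg.
No other feasible combination exceeds 3771.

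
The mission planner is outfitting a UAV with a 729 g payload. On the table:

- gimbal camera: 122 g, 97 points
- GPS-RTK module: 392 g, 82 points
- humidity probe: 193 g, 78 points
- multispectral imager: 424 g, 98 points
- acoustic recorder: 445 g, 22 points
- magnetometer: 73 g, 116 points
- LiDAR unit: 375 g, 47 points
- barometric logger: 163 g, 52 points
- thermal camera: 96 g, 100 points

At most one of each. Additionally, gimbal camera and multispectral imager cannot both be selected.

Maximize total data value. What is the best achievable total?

By data value per g: magnetometer 1.59, thermal camera 1.04, gimbal camera 0.80, humidity probe 0.40 lead.
The ratio ordering already packs tightly: gimbal camera + humidity probe + magnetometer + barometric logger + thermal camera, 647 g, 443.
An exhaustive check of the 512 subsets confirms 443.

443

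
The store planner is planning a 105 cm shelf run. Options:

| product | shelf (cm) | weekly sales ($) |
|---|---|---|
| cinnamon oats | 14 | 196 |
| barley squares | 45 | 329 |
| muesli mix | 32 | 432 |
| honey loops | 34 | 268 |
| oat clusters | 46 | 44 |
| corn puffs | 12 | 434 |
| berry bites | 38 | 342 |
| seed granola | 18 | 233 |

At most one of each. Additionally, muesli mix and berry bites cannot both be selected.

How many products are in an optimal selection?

The maximum weekly sales within 105 cm is 1391.
One optimal bundle: cinnamon oats + barley squares + muesli mix + corn puffs (103 cm).
Any selection reaching 1391 contains exactly 4 products.

4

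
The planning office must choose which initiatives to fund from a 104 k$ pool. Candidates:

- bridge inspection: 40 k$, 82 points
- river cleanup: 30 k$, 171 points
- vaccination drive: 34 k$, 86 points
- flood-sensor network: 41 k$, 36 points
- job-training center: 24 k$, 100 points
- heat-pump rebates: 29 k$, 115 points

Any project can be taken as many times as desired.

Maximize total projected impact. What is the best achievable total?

Taking 3×river cleanup: 90 k$ used, 513 in projected impact.
Every other selection either busts 104 k$ or fails to beat 513.

513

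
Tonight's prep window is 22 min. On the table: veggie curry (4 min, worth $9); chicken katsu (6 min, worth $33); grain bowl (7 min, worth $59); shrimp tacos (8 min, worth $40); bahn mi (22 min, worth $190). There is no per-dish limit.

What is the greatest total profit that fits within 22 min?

190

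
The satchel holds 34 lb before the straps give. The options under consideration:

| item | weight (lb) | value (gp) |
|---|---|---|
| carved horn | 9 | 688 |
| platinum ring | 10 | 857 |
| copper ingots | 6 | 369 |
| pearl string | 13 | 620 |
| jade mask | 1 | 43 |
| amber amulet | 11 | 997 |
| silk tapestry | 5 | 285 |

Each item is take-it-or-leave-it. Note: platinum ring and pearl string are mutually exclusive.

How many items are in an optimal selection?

4

Best achievable value is 2585.
One optimal bundle: carved horn + platinum ring + jade mask + amber amulet (31 lb).
Any selection reaching 2585 contains exactly 4 items.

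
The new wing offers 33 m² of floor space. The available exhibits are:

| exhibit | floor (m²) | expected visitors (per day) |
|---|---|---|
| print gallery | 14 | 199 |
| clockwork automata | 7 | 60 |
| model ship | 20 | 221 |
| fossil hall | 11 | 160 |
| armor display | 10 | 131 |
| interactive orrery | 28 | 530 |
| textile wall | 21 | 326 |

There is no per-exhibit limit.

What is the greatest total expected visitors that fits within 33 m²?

Best packing: interactive orrery — 28 m², 530 total.
No other feasible combination exceeds 530.

530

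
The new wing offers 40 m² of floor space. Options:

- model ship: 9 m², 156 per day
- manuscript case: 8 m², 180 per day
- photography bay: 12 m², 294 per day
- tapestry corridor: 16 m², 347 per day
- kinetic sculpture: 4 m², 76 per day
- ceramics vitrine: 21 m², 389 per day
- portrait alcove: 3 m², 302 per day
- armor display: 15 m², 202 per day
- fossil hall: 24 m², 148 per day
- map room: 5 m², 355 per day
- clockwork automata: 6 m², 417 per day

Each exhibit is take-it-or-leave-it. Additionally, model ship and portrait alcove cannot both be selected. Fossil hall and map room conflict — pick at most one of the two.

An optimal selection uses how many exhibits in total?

6

Best achievable expected visitors is 1624.
manuscript case + photography bay + kinetic sculpture + portrait alcove + map room + clockwork automata hits 1624 at 38 m².
Every optimal selection uses 6 exhibits.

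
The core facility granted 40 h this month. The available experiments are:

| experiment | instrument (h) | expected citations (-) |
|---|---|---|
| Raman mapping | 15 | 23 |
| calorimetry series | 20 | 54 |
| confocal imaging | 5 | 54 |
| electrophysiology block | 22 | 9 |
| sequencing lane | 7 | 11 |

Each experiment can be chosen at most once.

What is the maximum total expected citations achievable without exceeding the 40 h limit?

131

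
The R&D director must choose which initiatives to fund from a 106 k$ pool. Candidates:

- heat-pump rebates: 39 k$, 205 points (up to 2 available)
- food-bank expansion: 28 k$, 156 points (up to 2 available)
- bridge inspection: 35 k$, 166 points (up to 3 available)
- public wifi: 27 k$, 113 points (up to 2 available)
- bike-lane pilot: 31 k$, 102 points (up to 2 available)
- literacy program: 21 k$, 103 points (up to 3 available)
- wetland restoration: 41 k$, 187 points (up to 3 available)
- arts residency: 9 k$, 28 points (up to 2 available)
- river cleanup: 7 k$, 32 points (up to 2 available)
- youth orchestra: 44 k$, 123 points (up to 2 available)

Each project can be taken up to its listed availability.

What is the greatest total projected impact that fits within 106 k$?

566

Density check — food-bank expansion 5.57, heat-pump rebates 5.26, literacy program 4.90, bridge inspection 4.74 are the best per k$.
Greedy by ratio would take heat-pump rebates + 2×food-bank expansion + river cleanup: 102 k$ used, total 549.
The 35 k$ tied up in food-bank expansion and river cleanup is better spent on heat-pump rebates — total rises to 566 (106 k$).
No other feasible combination exceeds 566.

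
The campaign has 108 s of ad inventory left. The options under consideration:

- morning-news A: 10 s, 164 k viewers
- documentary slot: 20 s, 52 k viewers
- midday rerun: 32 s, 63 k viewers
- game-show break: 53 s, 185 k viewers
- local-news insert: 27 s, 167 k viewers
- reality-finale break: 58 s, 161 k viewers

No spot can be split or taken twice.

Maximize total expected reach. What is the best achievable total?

516

Taking morning-news A + game-show break + local-news insert: 90 s used, 516 in expected reach.
Runner-up morning-news A + local-news insert + reality-finale break tops out at 492.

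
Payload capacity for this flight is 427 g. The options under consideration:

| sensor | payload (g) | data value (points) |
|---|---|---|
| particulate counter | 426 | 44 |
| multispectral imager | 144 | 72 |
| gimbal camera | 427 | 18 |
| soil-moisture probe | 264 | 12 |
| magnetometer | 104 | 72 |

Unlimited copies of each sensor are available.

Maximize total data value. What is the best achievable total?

The ratio ordering already packs tightly: 4×magnetometer, 416 g, 288.
Nothing else within 427 g beats 288.

288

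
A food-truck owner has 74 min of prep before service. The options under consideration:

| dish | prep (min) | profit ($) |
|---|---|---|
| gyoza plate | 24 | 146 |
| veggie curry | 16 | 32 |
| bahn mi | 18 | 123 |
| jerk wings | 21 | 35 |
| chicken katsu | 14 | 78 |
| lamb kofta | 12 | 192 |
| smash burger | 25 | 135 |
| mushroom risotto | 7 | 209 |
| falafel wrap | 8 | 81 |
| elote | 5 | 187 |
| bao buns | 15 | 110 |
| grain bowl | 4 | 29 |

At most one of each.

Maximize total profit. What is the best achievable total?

A density-first pass picks bahn mi + lamb kofta + mushroom risotto + falafel wrap + elote + bao buns + grain bowl — 931 at 69 min.
Replace bao buns and grain bowl with gyoza plate: the trade gains 7 net, giving 938 at 74 min.

938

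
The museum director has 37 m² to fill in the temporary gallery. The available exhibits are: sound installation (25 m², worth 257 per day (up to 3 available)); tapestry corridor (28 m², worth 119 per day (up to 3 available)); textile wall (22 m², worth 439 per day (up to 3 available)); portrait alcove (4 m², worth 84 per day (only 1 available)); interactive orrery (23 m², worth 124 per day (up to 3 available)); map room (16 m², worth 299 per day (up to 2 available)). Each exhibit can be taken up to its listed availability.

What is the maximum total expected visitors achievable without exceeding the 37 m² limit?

682

A density-first pass picks textile wall + portrait alcove — 523 at 26 m².
The 22 m² tied up in textile wall is better spent on 2×map room — total rises to 682 (36 m²).
The spare 1 m² is too small for any remaining exhibit, and no exchange beats 682.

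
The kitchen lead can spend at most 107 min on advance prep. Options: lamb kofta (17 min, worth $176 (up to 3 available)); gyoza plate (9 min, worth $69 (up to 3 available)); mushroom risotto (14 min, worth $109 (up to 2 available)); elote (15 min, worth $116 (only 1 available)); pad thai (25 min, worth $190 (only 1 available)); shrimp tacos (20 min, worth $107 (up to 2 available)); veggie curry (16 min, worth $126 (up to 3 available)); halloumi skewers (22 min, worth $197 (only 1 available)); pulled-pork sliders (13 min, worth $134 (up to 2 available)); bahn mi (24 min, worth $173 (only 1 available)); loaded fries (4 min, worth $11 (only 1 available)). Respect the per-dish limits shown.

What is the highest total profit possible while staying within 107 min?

1031

Taking the top-ratio dishes first gives 3×lamb kofta + halloumi skewers + 2×pulled-pork sliders + loaded fries for 1004 (103 min).
Dropping halloumi skewers and loaded fries frees 26 min; slotting in mushroom risotto + veggie curry (30 min) lifts the total to 1031 at 107 min.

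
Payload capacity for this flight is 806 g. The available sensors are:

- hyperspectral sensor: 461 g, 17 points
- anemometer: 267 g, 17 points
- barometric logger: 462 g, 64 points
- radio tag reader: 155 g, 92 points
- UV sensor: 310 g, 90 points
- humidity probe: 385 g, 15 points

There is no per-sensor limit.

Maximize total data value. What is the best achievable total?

The ratio ordering already packs tightly: 5×radio tag reader, 775 g, 460.

460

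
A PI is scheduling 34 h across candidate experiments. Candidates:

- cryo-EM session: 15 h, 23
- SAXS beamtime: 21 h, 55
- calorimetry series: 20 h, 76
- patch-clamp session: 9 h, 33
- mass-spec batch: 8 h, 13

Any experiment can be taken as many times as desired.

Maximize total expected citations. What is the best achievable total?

109

Taking calorimetry series + patch-clamp session: 29 h used, 109 in expected citations.
No other feasible combination exceeds 109.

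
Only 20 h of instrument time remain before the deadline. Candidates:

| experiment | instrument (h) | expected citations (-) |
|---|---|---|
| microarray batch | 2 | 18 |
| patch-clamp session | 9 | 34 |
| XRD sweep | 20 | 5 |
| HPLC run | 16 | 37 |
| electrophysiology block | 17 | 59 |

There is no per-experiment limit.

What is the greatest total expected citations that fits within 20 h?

180

By expected citations per h: microarray batch 9.00, patch-clamp session 3.78, electrophysiology block 3.47 lead.
10×microarray batch uses 20 of the 20 h and totals 180.
That's the maximum — no swap from here does better than 180.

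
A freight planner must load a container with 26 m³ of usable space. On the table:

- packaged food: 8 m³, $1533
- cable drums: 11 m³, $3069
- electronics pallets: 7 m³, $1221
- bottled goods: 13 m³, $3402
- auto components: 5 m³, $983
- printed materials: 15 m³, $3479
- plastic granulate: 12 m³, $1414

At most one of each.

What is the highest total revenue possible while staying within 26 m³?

The ratio heuristic lands on cable drums + bottled goods (6471) but leaves 2 m³ idle.
The 13 m³ tied up in bottled goods is better spent on printed materials — total rises to 6548 (26 m³).
The closest alternative, cable drums + bottled goods, reaches only 6471.

6548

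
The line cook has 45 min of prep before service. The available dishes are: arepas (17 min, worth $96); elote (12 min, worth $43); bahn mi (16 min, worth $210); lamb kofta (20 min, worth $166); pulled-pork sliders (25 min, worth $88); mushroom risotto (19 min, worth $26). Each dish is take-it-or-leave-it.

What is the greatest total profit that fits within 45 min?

376

Bahn mi + lamb kofta uses 36 of the 45 min and totals 376.
No other feasible combination exceeds 376.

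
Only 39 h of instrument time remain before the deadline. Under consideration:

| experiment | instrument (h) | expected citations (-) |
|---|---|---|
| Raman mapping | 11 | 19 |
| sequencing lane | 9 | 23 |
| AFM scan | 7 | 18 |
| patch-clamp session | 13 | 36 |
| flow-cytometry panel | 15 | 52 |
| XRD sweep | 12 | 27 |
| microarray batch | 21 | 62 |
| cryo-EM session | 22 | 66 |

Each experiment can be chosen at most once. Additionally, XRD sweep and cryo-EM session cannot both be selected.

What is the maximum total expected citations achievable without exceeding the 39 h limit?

118

Flow-cytometry panel + cryo-EM session uses 37 of the 39 h and totals 118.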